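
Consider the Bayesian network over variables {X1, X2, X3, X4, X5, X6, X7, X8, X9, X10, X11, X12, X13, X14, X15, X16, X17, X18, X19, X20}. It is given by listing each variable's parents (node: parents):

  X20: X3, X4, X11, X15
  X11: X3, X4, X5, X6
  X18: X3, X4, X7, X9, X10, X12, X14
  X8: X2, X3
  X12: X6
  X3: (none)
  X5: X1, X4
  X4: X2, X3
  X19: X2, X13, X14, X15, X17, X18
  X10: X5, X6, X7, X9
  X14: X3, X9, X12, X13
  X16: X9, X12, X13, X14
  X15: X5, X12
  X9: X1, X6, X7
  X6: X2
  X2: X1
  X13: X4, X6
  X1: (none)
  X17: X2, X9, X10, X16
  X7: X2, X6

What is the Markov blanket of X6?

{X1, X2, X3, X4, X5, X7, X9, X10, X11, X12, X13}

By definition, MB(X6) is built from X6's parents, X6's children, and the co-parents of X6.
Parents of X6: X2.
Children of X6: X7, X9, X10, X11, X12, X13.
For each child, the remaining parents (spouses of X6):
  X7: X2
  X9: X1, X7
  X10: X5, X7, X9
  X11: X3, X4, X5
  X12: —
  X13: X4
Taking the union gives {X1, X2, X3, X4, X5, X7, X9, X10, X11, X12, X13}.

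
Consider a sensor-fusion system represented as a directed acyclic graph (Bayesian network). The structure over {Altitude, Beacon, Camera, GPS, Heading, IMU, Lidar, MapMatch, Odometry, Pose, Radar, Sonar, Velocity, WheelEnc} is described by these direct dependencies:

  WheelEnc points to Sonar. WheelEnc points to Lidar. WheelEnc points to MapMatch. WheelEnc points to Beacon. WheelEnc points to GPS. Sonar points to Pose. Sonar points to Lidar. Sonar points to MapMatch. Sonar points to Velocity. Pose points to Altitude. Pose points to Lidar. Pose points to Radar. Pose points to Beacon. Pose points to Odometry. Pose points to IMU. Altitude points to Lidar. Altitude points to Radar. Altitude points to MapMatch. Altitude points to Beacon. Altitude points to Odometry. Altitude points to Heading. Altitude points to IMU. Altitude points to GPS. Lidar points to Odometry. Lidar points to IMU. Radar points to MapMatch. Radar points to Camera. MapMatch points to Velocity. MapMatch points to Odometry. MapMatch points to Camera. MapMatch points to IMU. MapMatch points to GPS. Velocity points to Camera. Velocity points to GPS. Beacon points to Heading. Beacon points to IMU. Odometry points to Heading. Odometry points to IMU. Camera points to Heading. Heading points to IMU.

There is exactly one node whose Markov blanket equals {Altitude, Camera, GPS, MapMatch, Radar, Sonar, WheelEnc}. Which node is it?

Velocity

The target node must have every member of {Altitude, Camera, GPS, MapMatch, Radar, Sonar, WheelEnc} as a parent, child, or co-parent, and no others.
Parents of Velocity: MapMatch, Sonar; children: Camera, GPS; co-parents: Altitude, MapMatch, Radar, WheelEnc.
These exactly cover the given set, so the node is Velocity.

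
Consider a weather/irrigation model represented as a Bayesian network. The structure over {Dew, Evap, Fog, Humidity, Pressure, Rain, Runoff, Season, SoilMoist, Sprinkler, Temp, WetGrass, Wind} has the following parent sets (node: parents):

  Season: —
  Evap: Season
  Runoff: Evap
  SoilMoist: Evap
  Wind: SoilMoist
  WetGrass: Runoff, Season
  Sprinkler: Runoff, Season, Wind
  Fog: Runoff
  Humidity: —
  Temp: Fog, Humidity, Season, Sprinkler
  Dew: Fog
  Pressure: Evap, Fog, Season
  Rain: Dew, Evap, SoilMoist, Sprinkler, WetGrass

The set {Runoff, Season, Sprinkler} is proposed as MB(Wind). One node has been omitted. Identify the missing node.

SoilMoist

Recall MB(v) = parents ∪ children ∪ spouses, where spouses are the other parents of v's children.
Pa(Wind) = {SoilMoist}.
Children of Wind: Sprinkler.
Co-parents of Wind (other parents of its children):
  Sprinkler's other parents are Runoff, Season.
MB(Wind) = {Runoff, Season, SoilMoist, Sprinkler}.
Comparing with the claimed set, SoilMoist is missing.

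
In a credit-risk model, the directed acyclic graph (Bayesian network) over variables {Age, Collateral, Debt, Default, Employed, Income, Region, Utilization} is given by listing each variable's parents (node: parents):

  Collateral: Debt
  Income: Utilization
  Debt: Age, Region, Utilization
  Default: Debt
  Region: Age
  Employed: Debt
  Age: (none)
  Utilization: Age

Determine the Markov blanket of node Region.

{Age, Debt, Utilization}

The Markov blanket of a node is its parents, its children, and the other parents of its children.
Ch(Region) = {Debt}.
Pa(Region) = {Age}.
Other parents of Region's children:
  Debt: Age, Utilization
Taking the union gives {Age, Debt, Utilization}.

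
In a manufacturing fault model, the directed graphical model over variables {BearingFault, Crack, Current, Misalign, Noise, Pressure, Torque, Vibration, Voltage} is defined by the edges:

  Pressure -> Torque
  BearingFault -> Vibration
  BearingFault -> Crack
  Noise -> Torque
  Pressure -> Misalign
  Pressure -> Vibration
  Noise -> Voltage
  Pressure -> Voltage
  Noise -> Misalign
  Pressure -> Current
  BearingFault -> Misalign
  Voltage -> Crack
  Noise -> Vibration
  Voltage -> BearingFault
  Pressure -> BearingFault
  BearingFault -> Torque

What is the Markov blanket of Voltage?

Recall MB(v) = parents ∪ children ∪ spouses, where spouses are the other parents of v's children.
Ch(Voltage) = {BearingFault, Crack}.
Voltage's parents: Noise, Pressure.
For each child, the remaining parents (spouses of Voltage):
  BearingFault's other parent is Pressure.
  parents(Crack) \ {Voltage} = {BearingFault}.
Union: {Noise, Pressure} ∪ {BearingFault, Crack} ∪ {BearingFault, Pressure} = {BearingFault, Crack, Noise, Pressure}.

{BearingFault, Crack, Noise, Pressure}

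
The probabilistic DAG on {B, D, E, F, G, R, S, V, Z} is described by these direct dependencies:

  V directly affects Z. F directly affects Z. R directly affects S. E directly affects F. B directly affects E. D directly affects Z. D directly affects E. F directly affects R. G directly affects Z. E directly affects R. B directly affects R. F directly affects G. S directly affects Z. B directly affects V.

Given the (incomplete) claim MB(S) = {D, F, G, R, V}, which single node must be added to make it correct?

By definition, MB(S) is built from S's parents, S's children, and the co-parents of S.
Ch(S) = {Z}.
S's parents: R.
Other parents of S's children:
  Z: D, F, G, V
MB(S) = {D, F, G, R, V, Z}.
Comparing with the claimed set, Z is missing.

Z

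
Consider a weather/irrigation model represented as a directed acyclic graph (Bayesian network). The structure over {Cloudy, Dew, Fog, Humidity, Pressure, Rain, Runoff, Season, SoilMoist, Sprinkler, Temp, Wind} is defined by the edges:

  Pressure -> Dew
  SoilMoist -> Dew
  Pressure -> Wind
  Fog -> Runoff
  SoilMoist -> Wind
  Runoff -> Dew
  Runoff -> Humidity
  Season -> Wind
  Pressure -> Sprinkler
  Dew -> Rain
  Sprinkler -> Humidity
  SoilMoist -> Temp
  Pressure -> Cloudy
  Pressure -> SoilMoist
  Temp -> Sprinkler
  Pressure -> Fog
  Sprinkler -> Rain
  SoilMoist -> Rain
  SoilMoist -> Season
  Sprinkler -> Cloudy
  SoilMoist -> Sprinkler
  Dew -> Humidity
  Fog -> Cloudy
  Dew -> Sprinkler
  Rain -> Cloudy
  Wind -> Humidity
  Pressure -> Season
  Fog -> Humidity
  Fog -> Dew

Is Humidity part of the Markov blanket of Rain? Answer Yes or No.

Pa(Rain) = {Dew, SoilMoist, Sprinkler}.
Ch(Rain) = {Cloudy}.
Other parents of Rain's children:
  Cloudy also has parents Fog, Pressure, Sprinkler.
MB(Rain) = {Cloudy, Dew, Fog, Pressure, SoilMoist, Sprinkler}; Humidity is not in this set.

No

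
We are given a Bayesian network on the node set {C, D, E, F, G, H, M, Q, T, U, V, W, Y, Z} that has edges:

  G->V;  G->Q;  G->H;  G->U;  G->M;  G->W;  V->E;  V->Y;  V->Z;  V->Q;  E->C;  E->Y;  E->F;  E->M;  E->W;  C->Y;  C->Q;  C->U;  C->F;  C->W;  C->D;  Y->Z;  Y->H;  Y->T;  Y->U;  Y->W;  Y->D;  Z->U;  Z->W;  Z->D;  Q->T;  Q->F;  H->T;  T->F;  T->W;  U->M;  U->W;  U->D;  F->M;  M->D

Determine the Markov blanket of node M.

By definition, MB(M) is built from M's parents, M's children, and the co-parents of M.
M has parents E, F, G, U.
Ch(M) = {D}.
Parents of each child, excluding M:
  parents(D) \ {M} = {C, U, Y, Z}.
MB(M) = {C, D, E, F, G, U, Y, Z}.

{C, D, E, F, G, U, Y, Z}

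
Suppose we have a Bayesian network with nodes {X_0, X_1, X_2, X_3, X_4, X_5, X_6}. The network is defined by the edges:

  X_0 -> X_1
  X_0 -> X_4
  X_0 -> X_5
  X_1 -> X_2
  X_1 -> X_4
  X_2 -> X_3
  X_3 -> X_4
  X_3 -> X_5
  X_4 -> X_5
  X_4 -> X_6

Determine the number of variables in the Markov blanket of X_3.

A node's Markov blanket = Pa ∪ Ch ∪ (parents of Ch other than the node itself).
Parents of X_3: X_2.
X_3's children: X_4, X_5.
Co-parents of X_3 (other parents of its children):
  X_4: X_0, X_1
  X_5: X_0, X_4
MB(X_3) = {X_0, X_1, X_2, X_4, X_5}, which has 5 nodes.

5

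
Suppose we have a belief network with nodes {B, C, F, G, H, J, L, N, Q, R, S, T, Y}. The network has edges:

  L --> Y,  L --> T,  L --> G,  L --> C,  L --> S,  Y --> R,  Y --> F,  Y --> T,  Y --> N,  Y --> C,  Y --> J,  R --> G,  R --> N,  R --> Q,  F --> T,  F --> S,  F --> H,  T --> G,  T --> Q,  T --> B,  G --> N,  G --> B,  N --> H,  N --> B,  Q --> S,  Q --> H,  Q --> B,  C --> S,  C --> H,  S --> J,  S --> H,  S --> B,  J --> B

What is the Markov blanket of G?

Pa(G) = {L, R, T}.
Ch(G) = {B, N}.
Parents of each child, excluding G:
  N also has parents R, Y.
  B also has parents J, N, Q, S, T.
MB(G) = {B, J, L, N, Q, R, S, T, Y}.

{B, J, L, N, Q, R, S, T, Y}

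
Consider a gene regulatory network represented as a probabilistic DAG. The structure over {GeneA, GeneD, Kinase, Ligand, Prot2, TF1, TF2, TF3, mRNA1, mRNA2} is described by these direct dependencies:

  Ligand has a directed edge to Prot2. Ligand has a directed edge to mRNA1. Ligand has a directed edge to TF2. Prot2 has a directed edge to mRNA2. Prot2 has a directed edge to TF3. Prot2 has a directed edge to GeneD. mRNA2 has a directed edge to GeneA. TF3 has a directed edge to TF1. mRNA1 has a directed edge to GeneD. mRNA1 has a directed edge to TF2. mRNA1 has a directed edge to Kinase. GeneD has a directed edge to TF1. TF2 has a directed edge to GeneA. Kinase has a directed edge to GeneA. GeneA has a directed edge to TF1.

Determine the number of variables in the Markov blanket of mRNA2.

Recall MB(v) = parents ∪ children ∪ spouses, where spouses are the other parents of v's children.
Parents of mRNA2: Prot2.
mRNA2 has child GeneA.
Parents of each child, excluding mRNA2:
  GeneA: Kinase, TF2
MB(mRNA2) = {GeneA, Kinase, Prot2, TF2}, which has 4 nodes.

4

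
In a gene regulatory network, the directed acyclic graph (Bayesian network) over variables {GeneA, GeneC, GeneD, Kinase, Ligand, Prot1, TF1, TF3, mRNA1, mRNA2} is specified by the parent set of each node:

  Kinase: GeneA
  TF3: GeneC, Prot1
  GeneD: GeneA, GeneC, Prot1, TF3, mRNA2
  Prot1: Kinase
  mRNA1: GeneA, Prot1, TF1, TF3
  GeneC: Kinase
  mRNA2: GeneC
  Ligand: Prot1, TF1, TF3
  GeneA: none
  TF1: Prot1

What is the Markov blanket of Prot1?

{GeneA, GeneC, GeneD, Kinase, Ligand, TF1, TF3, mRNA1, mRNA2}

The Markov blanket of a node is its parents, its children, and the other parents of its children.
Ch(Prot1) = {GeneD, Ligand, TF1, TF3, mRNA1}.
Prot1 has parent Kinase.
For each child, the remaining parents (spouses of Prot1):
  TF3 also has parent GeneC.
  TF1: no additional parents.
  Ligand's other parents are TF1, TF3.
  GeneD also has parents GeneA, GeneC, TF3, mRNA2.
  parents(mRNA1) \ {Prot1} = {GeneA, TF1, TF3}.
Taking the union gives {GeneA, GeneC, GeneD, Kinase, Ligand, TF1, TF3, mRNA1, mRNA2}.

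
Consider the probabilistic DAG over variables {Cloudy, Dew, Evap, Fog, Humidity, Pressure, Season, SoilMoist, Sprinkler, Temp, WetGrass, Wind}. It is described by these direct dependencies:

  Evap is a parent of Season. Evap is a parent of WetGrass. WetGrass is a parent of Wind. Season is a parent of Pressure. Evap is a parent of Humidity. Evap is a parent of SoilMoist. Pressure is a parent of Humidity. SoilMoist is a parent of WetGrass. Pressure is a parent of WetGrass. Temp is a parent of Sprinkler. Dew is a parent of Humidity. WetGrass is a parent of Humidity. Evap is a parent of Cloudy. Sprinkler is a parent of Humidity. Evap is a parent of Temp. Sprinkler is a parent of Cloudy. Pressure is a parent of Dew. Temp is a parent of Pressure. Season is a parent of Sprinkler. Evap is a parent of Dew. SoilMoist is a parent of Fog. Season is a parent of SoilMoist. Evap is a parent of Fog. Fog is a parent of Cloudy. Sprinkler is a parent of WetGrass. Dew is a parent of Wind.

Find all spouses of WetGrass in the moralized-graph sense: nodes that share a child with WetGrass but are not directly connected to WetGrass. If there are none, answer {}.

{Dew}

Children of WetGrass: Humidity, Wind.
  Wind also has parent Dew.
  Humidity also has parents Dew, Evap, Pressure, Sprinkler.
Excluding nodes already adjacent to WetGrass (Evap, Humidity, Pressure, SoilMoist, Sprinkler, Wind), the co-parent-only contribution is {Dew}.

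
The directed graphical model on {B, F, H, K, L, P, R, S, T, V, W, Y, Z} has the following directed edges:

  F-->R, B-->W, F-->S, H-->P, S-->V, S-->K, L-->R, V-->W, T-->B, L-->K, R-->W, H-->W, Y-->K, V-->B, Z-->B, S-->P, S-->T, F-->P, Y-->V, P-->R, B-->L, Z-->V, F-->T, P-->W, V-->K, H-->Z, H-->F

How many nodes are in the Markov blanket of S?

9

By definition, MB(S) is built from S's parents, S's children, and the co-parents of S.
Pa(S) = {F}.
S's children: K, P, T, V.
Parents of each child, excluding S:
  P: F, H
  V: Y, Z
  T: F
  K: L, V, Y
MB(S) = {F, H, K, L, P, T, V, Y, Z}, which has 9 nodes.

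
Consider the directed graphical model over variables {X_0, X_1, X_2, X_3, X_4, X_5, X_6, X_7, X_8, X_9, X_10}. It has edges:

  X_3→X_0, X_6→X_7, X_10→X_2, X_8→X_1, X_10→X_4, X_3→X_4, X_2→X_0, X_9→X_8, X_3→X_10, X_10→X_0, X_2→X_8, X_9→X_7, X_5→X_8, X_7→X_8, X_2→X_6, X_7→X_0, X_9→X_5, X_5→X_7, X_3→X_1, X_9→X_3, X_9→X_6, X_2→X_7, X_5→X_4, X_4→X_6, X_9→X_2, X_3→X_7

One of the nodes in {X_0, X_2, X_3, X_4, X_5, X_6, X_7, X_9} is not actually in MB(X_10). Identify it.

A node's Markov blanket = Pa ∪ Ch ∪ (parents of Ch other than the node itself).
Pa(X_10) = {X_3}.
Children of X_10: X_0, X_2, X_4.
For each child, the remaining parents (spouses of X_10):
  X_4 also has parents X_3, X_5.
  X_2 also has parent X_9.
  X_0 also has parents X_2, X_3, X_7.
MB(X_10) = {X_0, X_2, X_3, X_4, X_5, X_7, X_9}.
X_6 is neither a parent, child, nor co-parent of X_10, so it does not belong.

X_6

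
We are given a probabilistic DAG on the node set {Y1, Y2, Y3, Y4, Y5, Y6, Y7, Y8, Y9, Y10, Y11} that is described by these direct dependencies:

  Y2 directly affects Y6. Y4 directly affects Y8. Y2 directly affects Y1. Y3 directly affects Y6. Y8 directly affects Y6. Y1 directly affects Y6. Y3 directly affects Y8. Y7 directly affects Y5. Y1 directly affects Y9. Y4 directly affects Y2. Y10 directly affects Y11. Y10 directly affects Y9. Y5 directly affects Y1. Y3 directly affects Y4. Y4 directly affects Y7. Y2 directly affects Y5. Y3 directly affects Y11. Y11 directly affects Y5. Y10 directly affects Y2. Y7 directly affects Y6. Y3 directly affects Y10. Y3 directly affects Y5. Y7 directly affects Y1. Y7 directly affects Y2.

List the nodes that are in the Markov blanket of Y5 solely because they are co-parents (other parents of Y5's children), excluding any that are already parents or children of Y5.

Children of Y5: Y1.
  Y1's other parents are Y2, Y7.
Excluding nodes already adjacent to Y5 (Y1, Y2, Y3, Y7, Y11), the co-parent-only contribution is {}.

{}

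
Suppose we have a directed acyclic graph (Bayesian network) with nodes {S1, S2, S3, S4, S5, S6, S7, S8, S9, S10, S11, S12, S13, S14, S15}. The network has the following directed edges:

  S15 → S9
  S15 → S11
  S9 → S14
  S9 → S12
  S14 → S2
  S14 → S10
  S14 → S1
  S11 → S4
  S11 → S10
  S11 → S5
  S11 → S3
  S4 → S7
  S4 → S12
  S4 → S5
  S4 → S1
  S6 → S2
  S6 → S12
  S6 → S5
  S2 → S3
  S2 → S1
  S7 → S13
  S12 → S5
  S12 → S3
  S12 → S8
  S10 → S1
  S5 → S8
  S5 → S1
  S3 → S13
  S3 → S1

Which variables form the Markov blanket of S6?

Recall MB(v) = parents ∪ children ∪ spouses, where spouses are the other parents of v's children.
S6 has children S2, S5, S12.
S6 has no parents.
Parents of each child, excluding S6:
  parents(S2) \ {S6} = {S14}.
  parents(S12) \ {S6} = {S4, S9}.
  parents(S5) \ {S6} = {S4, S11, S12}.
Taking the union gives {S2, S4, S5, S9, S11, S12, S14}.

{S2, S4, S5, S9, S11, S12, S14}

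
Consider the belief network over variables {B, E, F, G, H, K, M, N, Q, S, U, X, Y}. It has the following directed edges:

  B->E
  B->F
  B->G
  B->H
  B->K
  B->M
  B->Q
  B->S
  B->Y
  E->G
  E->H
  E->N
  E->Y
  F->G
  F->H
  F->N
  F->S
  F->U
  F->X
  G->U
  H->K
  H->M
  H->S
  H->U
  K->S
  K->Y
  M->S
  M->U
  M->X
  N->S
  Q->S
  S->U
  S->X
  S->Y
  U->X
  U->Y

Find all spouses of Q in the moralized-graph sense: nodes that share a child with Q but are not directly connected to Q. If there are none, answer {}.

Children of Q: S.
  S: B, F, H, K, M, N
Excluding nodes already adjacent to Q (B, S), the co-parent-only contribution is {F, H, K, M, N}.

{F, H, K, M, N}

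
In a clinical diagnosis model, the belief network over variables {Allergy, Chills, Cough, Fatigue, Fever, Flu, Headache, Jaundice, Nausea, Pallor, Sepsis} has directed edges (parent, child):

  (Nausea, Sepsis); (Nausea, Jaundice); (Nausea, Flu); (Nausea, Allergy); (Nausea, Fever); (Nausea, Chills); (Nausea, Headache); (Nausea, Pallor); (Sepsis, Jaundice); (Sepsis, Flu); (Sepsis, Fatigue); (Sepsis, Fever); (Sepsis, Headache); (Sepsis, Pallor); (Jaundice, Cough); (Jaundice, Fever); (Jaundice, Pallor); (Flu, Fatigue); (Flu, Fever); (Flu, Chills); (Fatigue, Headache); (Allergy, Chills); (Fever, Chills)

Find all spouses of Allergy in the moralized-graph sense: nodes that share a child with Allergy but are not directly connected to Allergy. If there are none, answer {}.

{Fever, Flu}

Children of Allergy: Chills.
  Chills's other parents are Fever, Flu, Nausea.
Excluding nodes already adjacent to Allergy (Chills, Nausea), the co-parent-only contribution is {Fever, Flu}.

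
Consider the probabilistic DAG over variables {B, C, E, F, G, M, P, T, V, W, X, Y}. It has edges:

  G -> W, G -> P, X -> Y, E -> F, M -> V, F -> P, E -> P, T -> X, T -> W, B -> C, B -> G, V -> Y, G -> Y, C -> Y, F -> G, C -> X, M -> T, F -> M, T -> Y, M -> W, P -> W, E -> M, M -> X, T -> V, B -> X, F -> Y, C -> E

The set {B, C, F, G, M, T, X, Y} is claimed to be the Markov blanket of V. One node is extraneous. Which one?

B

Parents of V: M, T.
Children of V: Y.
Parents of each child, excluding V:
  Y also has parents C, F, G, T, X.
MB(V) = {C, F, G, M, T, X, Y}.
B is neither a parent, child, nor co-parent of V, so it does not belong.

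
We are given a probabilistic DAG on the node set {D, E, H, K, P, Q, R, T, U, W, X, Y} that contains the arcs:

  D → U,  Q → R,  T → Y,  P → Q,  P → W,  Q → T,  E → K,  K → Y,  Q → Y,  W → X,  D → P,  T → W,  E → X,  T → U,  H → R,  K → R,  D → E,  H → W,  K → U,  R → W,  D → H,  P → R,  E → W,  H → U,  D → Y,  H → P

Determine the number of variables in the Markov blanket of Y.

4

Recall MB(v) = parents ∪ children ∪ spouses, where spouses are the other parents of v's children.
Pa(Y) = {D, K, Q, T}.
Children of Y: none.
Y has no children, so there are no co-parents.
MB(Y) = {D, K, Q, T}, which has 4 nodes.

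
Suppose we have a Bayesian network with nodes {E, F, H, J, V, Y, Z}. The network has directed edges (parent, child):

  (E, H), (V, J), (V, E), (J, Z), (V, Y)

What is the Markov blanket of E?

{H, V}

By definition, MB(E) is built from E's parents, E's children, and the co-parents of E.
Parents of E: V.
E has child H.
Parents of each child, excluding E:
  H has no other parent.
Taking the union gives {H, V}.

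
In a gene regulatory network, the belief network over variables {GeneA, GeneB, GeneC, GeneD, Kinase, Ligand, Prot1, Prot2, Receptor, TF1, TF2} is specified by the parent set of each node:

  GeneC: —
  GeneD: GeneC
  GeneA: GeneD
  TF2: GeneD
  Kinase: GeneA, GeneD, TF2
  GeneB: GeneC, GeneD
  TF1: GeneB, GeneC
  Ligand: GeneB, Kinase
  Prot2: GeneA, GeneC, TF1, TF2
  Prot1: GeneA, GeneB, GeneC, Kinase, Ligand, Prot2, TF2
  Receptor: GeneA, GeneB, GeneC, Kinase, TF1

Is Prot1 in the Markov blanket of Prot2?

Yes

Prot1 is a child of Prot2.
So Prot1 ∈ MB(Prot2).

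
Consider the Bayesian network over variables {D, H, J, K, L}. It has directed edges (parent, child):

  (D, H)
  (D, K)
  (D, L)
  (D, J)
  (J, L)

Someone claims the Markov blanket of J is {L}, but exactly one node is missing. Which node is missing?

Recall MB(v) = parents ∪ children ∪ spouses, where spouses are the other parents of v's children.
J's parents: D.
J's children: L.
Other parents of J's children:
  L: D
MB(J) = {D, L}.
Comparing with the claimed set, D is missing.

D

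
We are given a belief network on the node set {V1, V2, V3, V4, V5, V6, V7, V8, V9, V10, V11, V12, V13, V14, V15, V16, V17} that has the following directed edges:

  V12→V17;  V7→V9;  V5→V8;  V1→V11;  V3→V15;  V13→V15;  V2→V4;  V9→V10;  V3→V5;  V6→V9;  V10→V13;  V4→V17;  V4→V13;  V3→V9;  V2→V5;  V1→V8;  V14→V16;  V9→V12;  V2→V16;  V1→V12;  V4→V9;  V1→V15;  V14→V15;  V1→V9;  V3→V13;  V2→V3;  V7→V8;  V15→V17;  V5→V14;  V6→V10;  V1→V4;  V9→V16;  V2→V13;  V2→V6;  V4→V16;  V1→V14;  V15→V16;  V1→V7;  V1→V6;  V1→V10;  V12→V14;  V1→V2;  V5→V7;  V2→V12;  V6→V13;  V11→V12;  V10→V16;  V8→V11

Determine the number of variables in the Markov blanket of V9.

A node's Markov blanket = Pa ∪ Ch ∪ (parents of Ch other than the node itself).
Pa(V9) = {V1, V3, V4, V6, V7}.
V9 has children V10, V12, V16.
For each child, the remaining parents (spouses of V9):
  V10's other parents are V1, V6.
  V12 also has parents V1, V2, V11.
  parents(V16) \ {V9} = {V2, V4, V10, V14, V15}.
MB(V9) = {V1, V2, V3, V4, V6, V7, V10, V11, V12, V14, V15, V16}, which has 12 nodes.

12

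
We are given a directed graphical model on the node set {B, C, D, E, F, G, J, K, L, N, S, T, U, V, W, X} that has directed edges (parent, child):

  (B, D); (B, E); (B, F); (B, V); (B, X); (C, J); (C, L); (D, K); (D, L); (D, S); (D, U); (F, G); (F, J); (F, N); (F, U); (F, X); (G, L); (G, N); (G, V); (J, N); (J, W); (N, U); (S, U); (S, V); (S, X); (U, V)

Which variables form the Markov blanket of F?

{B, C, D, G, J, N, S, U, X}

Pa(F) = {B}.
F's children: G, J, N, U, X.
Other parents of F's children:
  G: no additional parents.
  J's other parent is C.
  N's other parents are G, J.
  U also has parents D, N, S.
  parents(X) \ {F} = {B, S}.
MB(F) = {B, C, D, G, J, N, S, U, X}.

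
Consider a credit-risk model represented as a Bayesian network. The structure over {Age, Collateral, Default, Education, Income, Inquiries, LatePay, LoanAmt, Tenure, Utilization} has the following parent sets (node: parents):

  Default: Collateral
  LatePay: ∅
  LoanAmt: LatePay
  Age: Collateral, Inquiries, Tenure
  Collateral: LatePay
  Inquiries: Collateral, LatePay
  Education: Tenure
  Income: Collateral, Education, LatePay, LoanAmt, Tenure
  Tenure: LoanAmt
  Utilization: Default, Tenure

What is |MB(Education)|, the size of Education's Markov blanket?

5

Education has parent Tenure.
Education's children: Income.
For each child, the remaining parents (spouses of Education):
  Income: Collateral, LatePay, LoanAmt, Tenure
MB(Education) = {Collateral, Income, LatePay, LoanAmt, Tenure}, which has 5 nodes.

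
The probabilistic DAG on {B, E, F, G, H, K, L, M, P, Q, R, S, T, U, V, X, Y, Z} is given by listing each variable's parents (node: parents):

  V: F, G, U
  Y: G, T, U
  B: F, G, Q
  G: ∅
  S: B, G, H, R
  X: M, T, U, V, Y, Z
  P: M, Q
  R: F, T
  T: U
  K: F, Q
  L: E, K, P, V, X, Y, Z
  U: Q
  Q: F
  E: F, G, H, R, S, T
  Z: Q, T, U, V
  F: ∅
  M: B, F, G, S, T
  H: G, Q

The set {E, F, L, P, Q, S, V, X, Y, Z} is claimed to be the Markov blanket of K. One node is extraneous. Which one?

Recall MB(v) = parents ∪ children ∪ spouses, where spouses are the other parents of v's children.
K's parents: F, Q.
K's children: L.
Co-parents of K (other parents of its children):
  L: E, P, V, X, Y, Z
MB(K) = {E, F, L, P, Q, V, X, Y, Z}.
S is neither a parent, child, nor co-parent of K, so it does not belong.

S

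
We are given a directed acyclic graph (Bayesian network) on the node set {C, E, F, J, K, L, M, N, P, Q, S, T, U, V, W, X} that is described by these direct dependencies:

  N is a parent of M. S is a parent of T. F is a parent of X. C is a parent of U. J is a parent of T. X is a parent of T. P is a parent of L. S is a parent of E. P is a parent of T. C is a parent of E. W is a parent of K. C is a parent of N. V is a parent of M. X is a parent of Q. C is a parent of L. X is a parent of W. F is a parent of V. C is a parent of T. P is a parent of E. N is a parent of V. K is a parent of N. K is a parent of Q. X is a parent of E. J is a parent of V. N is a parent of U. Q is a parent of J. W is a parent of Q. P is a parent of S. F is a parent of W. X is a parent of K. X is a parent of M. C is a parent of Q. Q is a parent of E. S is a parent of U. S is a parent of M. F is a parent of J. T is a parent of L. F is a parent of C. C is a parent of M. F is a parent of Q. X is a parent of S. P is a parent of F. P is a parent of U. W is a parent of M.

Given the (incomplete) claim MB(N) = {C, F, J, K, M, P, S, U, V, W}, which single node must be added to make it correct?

Pa(N) = {C, K}.
Ch(N) = {M, U, V}.
Parents of each child, excluding N:
  U: C, P, S
  V: F, J
  M: C, S, V, W, X
MB(N) = {C, F, J, K, M, P, S, U, V, W, X}.
Comparing with the claimed set, X is missing.

X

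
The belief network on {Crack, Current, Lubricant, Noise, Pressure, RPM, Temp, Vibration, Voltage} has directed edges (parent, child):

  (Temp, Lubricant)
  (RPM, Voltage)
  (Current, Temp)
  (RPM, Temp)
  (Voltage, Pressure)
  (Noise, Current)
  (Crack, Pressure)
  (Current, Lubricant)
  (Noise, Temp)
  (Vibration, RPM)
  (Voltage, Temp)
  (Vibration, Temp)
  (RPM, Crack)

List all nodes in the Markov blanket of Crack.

A node's Markov blanket = Pa ∪ Ch ∪ (parents of Ch other than the node itself).
Pa(Crack) = {RPM}.
Crack has child Pressure.
Co-parents of Crack (other parents of its children):
  Pressure's other parent is Voltage.
Taking the union gives {Pressure, RPM, Voltage}.

{Pressure, RPM, Voltage}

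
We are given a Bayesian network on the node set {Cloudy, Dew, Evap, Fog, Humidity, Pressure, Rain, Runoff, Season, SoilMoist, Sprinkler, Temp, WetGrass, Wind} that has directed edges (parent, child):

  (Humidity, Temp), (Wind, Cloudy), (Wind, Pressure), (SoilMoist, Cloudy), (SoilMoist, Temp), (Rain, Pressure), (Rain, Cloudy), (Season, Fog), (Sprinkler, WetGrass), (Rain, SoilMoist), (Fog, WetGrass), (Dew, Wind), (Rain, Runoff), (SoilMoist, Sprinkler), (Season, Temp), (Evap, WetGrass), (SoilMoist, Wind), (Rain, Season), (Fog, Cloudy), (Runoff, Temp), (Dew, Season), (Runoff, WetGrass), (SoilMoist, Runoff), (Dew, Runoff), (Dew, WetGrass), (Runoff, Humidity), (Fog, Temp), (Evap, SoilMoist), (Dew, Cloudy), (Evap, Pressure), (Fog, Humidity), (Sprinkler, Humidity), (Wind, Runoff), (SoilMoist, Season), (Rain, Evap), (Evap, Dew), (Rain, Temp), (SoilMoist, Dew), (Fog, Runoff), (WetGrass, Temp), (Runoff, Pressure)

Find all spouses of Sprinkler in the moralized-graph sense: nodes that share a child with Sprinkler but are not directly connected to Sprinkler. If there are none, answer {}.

Children of Sprinkler: Humidity, WetGrass.
  parents(WetGrass) \ {Sprinkler} = {Dew, Evap, Fog, Runoff}.
  parents(Humidity) \ {Sprinkler} = {Fog, Runoff}.
Excluding nodes already adjacent to Sprinkler (Humidity, SoilMoist, WetGrass), the co-parent-only contribution is {Dew, Evap, Fog, Runoff}.

{Dew, Evap, Fog, Runoff}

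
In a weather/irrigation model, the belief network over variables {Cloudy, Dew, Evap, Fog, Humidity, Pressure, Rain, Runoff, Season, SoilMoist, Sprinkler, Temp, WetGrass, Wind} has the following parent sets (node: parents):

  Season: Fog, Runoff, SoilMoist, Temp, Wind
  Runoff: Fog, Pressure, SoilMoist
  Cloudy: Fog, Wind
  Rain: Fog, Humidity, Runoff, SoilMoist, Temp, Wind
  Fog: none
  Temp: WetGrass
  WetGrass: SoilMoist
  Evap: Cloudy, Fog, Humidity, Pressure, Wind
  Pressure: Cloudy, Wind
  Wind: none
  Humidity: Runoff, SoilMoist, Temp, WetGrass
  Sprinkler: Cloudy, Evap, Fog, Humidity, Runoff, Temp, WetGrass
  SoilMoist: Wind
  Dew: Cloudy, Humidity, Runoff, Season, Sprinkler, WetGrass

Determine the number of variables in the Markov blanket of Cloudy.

Cloudy's parents: Fog, Wind.
Cloudy has children Dew, Evap, Pressure, Sprinkler.
Co-parents of Cloudy (other parents of its children):
  Pressure: Wind
  Evap: Fog, Humidity, Pressure, Wind
  Sprinkler: Evap, Fog, Humidity, Runoff, Temp, WetGrass
  Dew: Humidity, Runoff, Season, Sprinkler, WetGrass
MB(Cloudy) = {Dew, Evap, Fog, Humidity, Pressure, Runoff, Season, Sprinkler, Temp, WetGrass, Wind}, which has 11 nodes.

11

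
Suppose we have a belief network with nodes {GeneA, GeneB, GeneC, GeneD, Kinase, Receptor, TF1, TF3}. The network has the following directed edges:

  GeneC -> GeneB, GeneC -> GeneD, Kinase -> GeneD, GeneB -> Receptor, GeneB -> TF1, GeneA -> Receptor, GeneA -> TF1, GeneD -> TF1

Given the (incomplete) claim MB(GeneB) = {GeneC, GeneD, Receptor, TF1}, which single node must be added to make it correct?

GeneA

Children of GeneB: Receptor, TF1.
GeneB's parents: GeneC.
For each child, the remaining parents (spouses of GeneB):
  Receptor's other parent is GeneA.
  TF1's other parents are GeneA, GeneD.
MB(GeneB) = {GeneA, GeneC, GeneD, Receptor, TF1}.
Comparing with the claimed set, GeneA is missing.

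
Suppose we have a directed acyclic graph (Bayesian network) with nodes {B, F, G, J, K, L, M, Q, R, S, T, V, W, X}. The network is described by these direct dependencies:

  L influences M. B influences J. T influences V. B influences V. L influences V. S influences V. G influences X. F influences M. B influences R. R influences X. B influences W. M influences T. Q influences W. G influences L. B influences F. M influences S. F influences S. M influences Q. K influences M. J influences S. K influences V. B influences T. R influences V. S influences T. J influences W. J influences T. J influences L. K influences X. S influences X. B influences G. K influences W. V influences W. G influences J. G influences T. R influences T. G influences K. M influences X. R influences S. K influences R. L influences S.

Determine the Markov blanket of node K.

{B, F, G, J, L, M, Q, R, S, T, V, W, X}

The Markov blanket of a node is its parents, its children, and the other parents of its children.
K has parent G.
K has children M, R, V, W, X.
Parents of each child, excluding K:
  M also has parents F, L.
  R also has parent B.
  V also has parents B, L, R, S, T.
  W also has parents B, J, Q, V.
  parents(X) \ {K} = {G, M, R, S}.
Taking the union gives {B, F, G, J, L, M, Q, R, S, T, V, W, X}.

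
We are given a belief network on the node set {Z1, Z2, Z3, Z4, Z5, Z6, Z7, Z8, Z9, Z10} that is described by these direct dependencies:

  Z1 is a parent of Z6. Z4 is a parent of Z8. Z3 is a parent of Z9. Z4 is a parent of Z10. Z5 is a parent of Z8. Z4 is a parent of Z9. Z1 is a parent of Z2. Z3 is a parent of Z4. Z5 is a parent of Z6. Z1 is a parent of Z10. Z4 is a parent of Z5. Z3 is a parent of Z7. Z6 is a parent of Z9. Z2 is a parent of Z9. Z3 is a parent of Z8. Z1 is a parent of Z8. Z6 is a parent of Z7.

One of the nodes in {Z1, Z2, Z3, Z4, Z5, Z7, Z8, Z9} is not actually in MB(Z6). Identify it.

By definition, MB(Z6) is built from Z6's parents, Z6's children, and the co-parents of Z6.
Z6 has parents Z1, Z5.
Z6 has children Z7, Z9.
Parents of each child, excluding Z6:
  parents(Z7) \ {Z6} = {Z3}.
  Z9 also has parents Z2, Z3, Z4.
MB(Z6) = {Z1, Z2, Z3, Z4, Z5, Z7, Z9}.
Z8 is neither a parent, child, nor co-parent of Z6, so it does not belong.

Z8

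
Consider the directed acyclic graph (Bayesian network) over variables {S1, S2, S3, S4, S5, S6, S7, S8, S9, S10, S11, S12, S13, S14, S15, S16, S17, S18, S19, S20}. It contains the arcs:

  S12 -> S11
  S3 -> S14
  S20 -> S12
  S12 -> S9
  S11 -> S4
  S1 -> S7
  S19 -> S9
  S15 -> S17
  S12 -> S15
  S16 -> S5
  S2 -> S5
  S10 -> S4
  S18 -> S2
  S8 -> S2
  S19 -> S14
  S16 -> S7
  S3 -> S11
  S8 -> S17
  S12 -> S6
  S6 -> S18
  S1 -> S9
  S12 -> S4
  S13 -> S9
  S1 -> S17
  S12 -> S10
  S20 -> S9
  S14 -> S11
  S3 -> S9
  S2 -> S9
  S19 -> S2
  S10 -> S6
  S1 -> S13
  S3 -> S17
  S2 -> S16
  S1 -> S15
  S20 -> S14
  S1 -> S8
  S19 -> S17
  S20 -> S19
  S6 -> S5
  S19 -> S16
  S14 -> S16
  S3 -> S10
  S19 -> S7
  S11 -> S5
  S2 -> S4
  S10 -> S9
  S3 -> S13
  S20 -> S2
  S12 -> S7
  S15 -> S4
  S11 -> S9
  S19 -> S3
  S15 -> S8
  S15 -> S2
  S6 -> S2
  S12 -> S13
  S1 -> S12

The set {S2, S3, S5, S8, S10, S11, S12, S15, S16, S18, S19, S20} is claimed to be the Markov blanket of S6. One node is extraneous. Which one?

S6's children: S2, S5, S18.
S6 has parents S10, S12.
Co-parents of S6 (other parents of its children):
  S18: —
  S2: S8, S15, S18, S19, S20
  S5: S2, S11, S16
MB(S6) = {S2, S5, S8, S10, S11, S12, S15, S16, S18, S19, S20}.
S3 is neither a parent, child, nor co-parent of S6, so it does not belong.

S3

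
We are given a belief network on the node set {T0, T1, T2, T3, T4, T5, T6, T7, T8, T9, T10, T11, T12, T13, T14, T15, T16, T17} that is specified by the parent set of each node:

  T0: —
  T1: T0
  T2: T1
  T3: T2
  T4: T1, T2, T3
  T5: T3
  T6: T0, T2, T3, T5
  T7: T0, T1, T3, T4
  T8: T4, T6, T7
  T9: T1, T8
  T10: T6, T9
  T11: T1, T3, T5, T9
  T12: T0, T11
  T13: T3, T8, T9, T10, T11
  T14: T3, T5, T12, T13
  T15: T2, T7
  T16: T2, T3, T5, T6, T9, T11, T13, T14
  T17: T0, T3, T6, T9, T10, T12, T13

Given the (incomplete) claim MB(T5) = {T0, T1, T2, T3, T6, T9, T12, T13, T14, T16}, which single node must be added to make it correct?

T11

T5 has parent T3.
T5 has children T6, T11, T14, T16.
Parents of each child, excluding T5:
  T6 also has parents T0, T2, T3.
  parents(T11) \ {T5} = {T1, T3, T9}.
  T14's other parents are T3, T12, T13.
  T16's other parents are T2, T3, T6, T9, T11, T13, T14.
MB(T5) = {T0, T1, T2, T3, T6, T9, T11, T12, T13, T14, T16}.
Comparing with the claimed set, T11 is missing.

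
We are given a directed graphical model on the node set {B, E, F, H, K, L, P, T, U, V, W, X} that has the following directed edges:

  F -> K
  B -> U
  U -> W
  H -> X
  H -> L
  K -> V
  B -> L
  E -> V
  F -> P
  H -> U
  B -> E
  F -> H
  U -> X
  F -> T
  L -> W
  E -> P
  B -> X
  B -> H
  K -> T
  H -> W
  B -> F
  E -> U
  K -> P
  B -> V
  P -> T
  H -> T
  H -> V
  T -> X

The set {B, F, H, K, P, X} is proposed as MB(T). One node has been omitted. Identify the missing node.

T has parents F, H, K, P.
Ch(T) = {X}.
For each child, the remaining parents (spouses of T):
  X: B, H, U
MB(T) = {B, F, H, K, P, U, X}.
Comparing with the claimed set, U is missing.

U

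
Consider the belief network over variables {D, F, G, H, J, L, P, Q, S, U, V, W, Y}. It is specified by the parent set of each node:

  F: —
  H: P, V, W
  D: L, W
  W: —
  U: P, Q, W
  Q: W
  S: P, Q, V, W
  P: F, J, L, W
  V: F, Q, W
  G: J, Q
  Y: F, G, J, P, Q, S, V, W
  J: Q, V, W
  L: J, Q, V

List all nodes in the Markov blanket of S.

Ch(S) = {Y}.
S's parents: P, Q, V, W.
Other parents of S's children:
  Y: F, G, J, P, Q, V, W
Union: {P, Q, V, W} ∪ {Y} ∪ {F, G, J, P, Q, V, W} = {F, G, J, P, Q, V, W, Y}.

{F, G, J, P, Q, V, W, Y}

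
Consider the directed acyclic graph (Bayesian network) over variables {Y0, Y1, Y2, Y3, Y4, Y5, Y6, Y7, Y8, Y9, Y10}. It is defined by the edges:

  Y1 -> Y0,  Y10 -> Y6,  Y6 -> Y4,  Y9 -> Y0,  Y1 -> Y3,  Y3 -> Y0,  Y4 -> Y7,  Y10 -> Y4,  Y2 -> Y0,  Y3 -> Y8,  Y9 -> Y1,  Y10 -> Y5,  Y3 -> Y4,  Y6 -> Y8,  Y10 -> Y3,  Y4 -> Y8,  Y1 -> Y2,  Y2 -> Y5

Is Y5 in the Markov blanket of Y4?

No

Y4's parents: Y3, Y6, Y10.
Y4's children: Y7, Y8.
Parents of each child, excluding Y4:
  Y7: no additional parents.
  Y8 also has parents Y3, Y6.
MB(Y4) = {Y3, Y6, Y7, Y8, Y10}; Y5 is not in this set.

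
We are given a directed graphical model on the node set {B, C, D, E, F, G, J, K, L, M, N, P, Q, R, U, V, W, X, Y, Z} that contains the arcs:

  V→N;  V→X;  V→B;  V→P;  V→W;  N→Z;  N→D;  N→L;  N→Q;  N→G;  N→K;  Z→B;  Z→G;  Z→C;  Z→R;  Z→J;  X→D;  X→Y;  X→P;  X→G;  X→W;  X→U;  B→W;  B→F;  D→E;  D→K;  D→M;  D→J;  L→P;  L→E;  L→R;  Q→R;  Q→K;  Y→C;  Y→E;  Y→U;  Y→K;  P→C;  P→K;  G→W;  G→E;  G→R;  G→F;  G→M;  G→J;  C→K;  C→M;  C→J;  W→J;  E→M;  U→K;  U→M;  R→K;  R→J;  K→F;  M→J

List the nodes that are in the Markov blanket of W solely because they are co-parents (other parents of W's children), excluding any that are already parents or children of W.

Children of W: J.
  J: C, D, G, M, R, Z
Excluding nodes already adjacent to W (B, G, J, V, X), the co-parent-only contribution is {C, D, M, R, Z}.

{C, D, M, R, Z}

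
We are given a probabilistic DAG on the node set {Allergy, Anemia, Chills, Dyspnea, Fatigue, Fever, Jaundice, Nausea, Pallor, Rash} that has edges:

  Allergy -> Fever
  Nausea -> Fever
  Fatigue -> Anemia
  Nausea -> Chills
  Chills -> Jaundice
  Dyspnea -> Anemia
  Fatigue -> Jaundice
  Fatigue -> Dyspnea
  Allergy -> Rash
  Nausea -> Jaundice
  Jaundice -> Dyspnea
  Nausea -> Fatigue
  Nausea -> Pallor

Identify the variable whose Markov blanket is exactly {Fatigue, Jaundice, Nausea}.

Chills

The target node must have every member of {Fatigue, Jaundice, Nausea} as a parent, child, or co-parent, and no others.
Parents of Chills: Nausea; children: Jaundice; co-parents: Fatigue, Nausea.
These exactly cover the given set, so the node is Chills.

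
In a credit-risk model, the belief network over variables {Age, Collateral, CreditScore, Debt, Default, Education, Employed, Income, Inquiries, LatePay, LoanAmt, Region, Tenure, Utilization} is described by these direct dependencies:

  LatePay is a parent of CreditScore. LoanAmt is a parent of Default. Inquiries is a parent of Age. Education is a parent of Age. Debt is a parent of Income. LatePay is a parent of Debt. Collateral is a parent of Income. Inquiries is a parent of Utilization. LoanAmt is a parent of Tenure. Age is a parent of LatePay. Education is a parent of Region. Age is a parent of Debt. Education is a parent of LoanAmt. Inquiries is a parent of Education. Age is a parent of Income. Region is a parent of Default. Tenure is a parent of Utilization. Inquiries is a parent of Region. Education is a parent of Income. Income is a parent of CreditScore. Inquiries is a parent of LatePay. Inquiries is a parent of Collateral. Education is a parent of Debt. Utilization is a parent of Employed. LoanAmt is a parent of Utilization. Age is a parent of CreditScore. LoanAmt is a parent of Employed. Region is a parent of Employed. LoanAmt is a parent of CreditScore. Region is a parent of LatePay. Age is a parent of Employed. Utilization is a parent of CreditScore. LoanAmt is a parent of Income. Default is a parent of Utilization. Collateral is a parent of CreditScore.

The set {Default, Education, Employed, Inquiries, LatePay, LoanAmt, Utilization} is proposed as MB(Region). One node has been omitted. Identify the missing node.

The Markov blanket of a node is its parents, its children, and the other parents of its children.
Region's parents: Education, Inquiries.
Children of Region: Default, Employed, LatePay.
Co-parents of Region (other parents of its children):
  parents(Default) \ {Region} = {LoanAmt}.
  LatePay also has parents Age, Inquiries.
  Employed's other parents are Age, LoanAmt, Utilization.
MB(Region) = {Age, Default, Education, Employed, Inquiries, LatePay, LoanAmt, Utilization}.
Comparing with the claimed set, Age is missing.

Age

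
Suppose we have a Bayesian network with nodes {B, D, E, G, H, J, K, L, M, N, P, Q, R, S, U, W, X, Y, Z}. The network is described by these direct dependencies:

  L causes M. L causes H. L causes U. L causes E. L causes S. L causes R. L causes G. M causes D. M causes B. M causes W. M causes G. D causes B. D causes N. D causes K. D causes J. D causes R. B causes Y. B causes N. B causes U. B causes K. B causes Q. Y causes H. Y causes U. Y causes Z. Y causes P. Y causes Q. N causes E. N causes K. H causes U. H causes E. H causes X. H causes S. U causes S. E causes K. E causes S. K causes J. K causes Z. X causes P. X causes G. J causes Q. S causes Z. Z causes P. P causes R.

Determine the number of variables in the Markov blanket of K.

8

The Markov blanket of a node is its parents, its children, and the other parents of its children.
K has parents B, D, E, N.
Ch(K) = {J, Z}.
For each child, the remaining parents (spouses of K):
  J: D
  Z: S, Y
MB(K) = {B, D, E, J, N, S, Y, Z}, which has 8 nodes.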